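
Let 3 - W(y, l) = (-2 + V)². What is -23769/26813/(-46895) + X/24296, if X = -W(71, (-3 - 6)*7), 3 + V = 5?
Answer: -3194695281/30549684347960 ≈ -0.00010457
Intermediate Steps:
V = 2 (V = -3 + 5 = 2)
W(y, l) = 3 (W(y, l) = 3 - (-2 + 2)² = 3 - 1*0² = 3 - 1*0 = 3 + 0 = 3)
X = -3 (X = -1*3 = -3)
-23769/26813/(-46895) + X/24296 = -23769/26813/(-46895) - 3/24296 = -23769*1/26813*(-1/46895) - 3*1/24296 = -23769/26813*(-1/46895) - 3/24296 = 23769/1257395635 - 3/24296 = -3194695281/30549684347960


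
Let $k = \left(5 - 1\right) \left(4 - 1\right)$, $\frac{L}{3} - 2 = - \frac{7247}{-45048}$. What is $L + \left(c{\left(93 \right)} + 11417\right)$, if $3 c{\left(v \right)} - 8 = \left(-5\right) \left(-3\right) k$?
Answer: $\frac{517428053}{45048} \approx 11486.0$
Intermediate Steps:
$L = \frac{97343}{15016}$ ($L = 6 + 3 \left(- \frac{7247}{-45048}\right) = 6 + 3 \left(\left(-7247\right) \left(- \frac{1}{45048}\right)\right) = 6 + 3 \cdot \frac{7247}{45048} = 6 + \frac{7247}{15016} = \frac{97343}{15016} \approx 6.4826$)
$k = 12$ ($k = 4 \cdot 3 = 12$)
$c{\left(v \right)} = \frac{188}{3}$ ($c{\left(v \right)} = \frac{8}{3} + \frac{\left(-5\right) \left(-3\right) 12}{3} = \frac{8}{3} + \frac{15 \cdot 12}{3} = \frac{8}{3} + \frac{1}{3} \cdot 180 = \frac{8}{3} + 60 = \frac{188}{3}$)
$L + \left(c{\left(93 \right)} + 11417\right) = \frac{97343}{15016} + \left(\frac{188}{3} + 11417\right) = \frac{97343}{15016} + \frac{34439}{3} = \frac{517428053}{45048}$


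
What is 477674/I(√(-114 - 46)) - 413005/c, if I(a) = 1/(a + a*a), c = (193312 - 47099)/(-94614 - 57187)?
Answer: -11112049197915/146213 + 1910696*I*√10 ≈ -7.5999e+7 + 6.0422e+6*I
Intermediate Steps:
c = -146213/151801 (c = 146213/(-151801) = 146213*(-1/151801) = -146213/151801 ≈ -0.96319)
I(a) = 1/(a + a²)
477674/I(√(-114 - 46)) - 413005/c = 477674/((1/((√(-114 - 46))*(1 + √(-114 - 46))))) - 413005/(-146213/151801) = 477674/((1/((√(-160))*(1 + √(-160))))) - 413005*(-151801/146213) = 477674/((1/(((4*I*√10))*(1 + 4*I*√10)))) + 62694572005/146213 = 477674/(((-I*√10/40)/(1 + 4*I*√10))) + 62694572005/146213 = 477674/((-I*√10/(40*(1 + 4*I*√10)))) + 62694572005/146213 = 477674*(4*I*√10*(1 + 4*I*√10)) + 62694572005/146213 = 1910696*I*√10*(1 + 4*I*√10) + 62694572005/146213 = 62694572005/146213 + 1910696*I*√10*(1 + 4*I*√10)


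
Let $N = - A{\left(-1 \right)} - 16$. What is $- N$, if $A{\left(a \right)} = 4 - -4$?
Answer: $24$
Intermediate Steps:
$A{\left(a \right)} = 8$ ($A{\left(a \right)} = 4 + 4 = 8$)
$N = -24$ ($N = \left(-1\right) 8 - 16 = -8 - 16 = -24$)
$- N = \left(-1\right) \left(-24\right) = 24$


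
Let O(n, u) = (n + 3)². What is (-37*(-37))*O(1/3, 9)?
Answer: 136900/9 ≈ 15211.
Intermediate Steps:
O(n, u) = (3 + n)²
(-37*(-37))*O(1/3, 9) = (-37*(-37))*(3 + 1/3)² = 1369*(3 + ⅓)² = 1369*(10/3)² = 1369*(100/9) = 136900/9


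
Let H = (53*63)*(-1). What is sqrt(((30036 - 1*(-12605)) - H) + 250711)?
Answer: sqrt(296691) ≈ 544.69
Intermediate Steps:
H = -3339 (H = 3339*(-1) = -3339)
sqrt(((30036 - 1*(-12605)) - H) + 250711) = sqrt(((30036 - 1*(-12605)) - 1*(-3339)) + 250711) = sqrt(((30036 + 12605) + 3339) + 250711) = sqrt((42641 + 3339) + 250711) = sqrt(45980 + 250711) = sqrt(296691)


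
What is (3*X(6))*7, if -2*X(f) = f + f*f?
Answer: -441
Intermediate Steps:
X(f) = -f/2 - f**2/2 (X(f) = -(f + f*f)/2 = -(f + f**2)/2 = -f/2 - f**2/2)
(3*X(6))*7 = (3*(-1/2*6*(1 + 6)))*7 = (3*(-1/2*6*7))*7 = (3*(-21))*7 = -63*7 = -441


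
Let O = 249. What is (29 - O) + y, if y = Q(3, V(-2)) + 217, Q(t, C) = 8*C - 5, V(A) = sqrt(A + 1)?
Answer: -8 + 8*I ≈ -8.0 + 8.0*I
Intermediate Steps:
V(A) = sqrt(1 + A)
Q(t, C) = -5 + 8*C
y = 212 + 8*I (y = (-5 + 8*sqrt(1 - 2)) + 217 = (-5 + 8*sqrt(-1)) + 217 = (-5 + 8*I) + 217 = 212 + 8*I ≈ 212.0 + 8.0*I)
(29 - O) + y = (29 - 1*249) + (212 + 8*I) = (29 - 249) + (212 + 8*I) = -220 + (212 + 8*I) = -8 + 8*I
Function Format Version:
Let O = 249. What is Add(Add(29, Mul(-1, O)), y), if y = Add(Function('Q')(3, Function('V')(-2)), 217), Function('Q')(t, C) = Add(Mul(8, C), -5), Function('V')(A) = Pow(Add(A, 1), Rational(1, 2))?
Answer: Add(-8, Mul(8, I)) ≈ Add(-8.0000, Mul(8.0000, I))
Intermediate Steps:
Function('V')(A) = Pow(Add(1, A), Rational(1, 2))
Function('Q')(t, C) = Add(-5, Mul(8, C))
y = Add(212, Mul(8, I)) (y = Add(Add(-5, Mul(8, Pow(Add(1, -2), Rational(1, 2)))), 217) = Add(Add(-5, Mul(8, Pow(-1, Rational(1, 2)))), 217) = Add(Add(-5, Mul(8, I)), 217) = Add(212, Mul(8, I)) ≈ Add(212.00, Mul(8.0000, I)))
Add(Add(29, Mul(-1, O)), y) = Add(Add(29, Mul(-1, 249)), Add(212, Mul(8, I))) = Add(Add(29, -249), Add(212, Mul(8, I))) = Add(-220, Add(212, Mul(8, I))) = Add(-8, Mul(8, I))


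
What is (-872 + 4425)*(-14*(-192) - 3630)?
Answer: -3346926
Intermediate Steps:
(-872 + 4425)*(-14*(-192) - 3630) = 3553*(2688 - 3630) = 3553*(-942) = -3346926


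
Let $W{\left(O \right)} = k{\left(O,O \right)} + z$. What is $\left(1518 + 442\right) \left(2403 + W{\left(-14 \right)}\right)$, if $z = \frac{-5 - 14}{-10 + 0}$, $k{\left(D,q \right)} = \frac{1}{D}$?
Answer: $4713464$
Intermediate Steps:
$z = \frac{19}{10}$ ($z = - \frac{19}{-10} = \left(-19\right) \left(- \frac{1}{10}\right) = \frac{19}{10} \approx 1.9$)
$W{\left(O \right)} = \frac{19}{10} + \frac{1}{O}$ ($W{\left(O \right)} = \frac{1}{O} + \frac{19}{10} = \frac{19}{10} + \frac{1}{O}$)
$\left(1518 + 442\right) \left(2403 + W{\left(-14 \right)}\right) = \left(1518 + 442\right) \left(2403 + \left(\frac{19}{10} + \frac{1}{-14}\right)\right) = 1960 \left(2403 + \left(\frac{19}{10} - \frac{1}{14}\right)\right) = 1960 \left(2403 + \frac{64}{35}\right) = 1960 \cdot \frac{84169}{35} = 4713464$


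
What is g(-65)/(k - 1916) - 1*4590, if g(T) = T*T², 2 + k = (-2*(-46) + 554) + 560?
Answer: -2993455/712 ≈ -4204.3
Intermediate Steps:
k = 1204 (k = -2 + ((-2*(-46) + 554) + 560) = -2 + ((92 + 554) + 560) = -2 + (646 + 560) = -2 + 1206 = 1204)
g(T) = T³
g(-65)/(k - 1916) - 1*4590 = (-65)³/(1204 - 1916) - 1*4590 = -274625/(-712) - 4590 = -274625*(-1/712) - 4590 = 274625/712 - 4590 = -2993455/712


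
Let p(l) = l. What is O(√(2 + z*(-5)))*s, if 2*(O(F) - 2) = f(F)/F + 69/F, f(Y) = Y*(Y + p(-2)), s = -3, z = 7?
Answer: -3 + 18*I*√33/11 ≈ -3.0 + 9.4002*I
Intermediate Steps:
f(Y) = Y*(-2 + Y) (f(Y) = Y*(Y - 2) = Y*(-2 + Y))
O(F) = 1 + F/2 + 69/(2*F) (O(F) = 2 + ((F*(-2 + F))/F + 69/F)/2 = 2 + ((-2 + F) + 69/F)/2 = 2 + (-2 + F + 69/F)/2 = 2 + (-1 + F/2 + 69/(2*F)) = 1 + F/2 + 69/(2*F))
O(√(2 + z*(-5)))*s = (1 + √(2 + 7*(-5))/2 + 69/(2*(√(2 + 7*(-5)))))*(-3) = (1 + √(2 - 35)/2 + 69/(2*(√(2 - 35))))*(-3) = (1 + √(-33)/2 + 69/(2*(√(-33))))*(-3) = (1 + (I*√33)/2 + 69/(2*((I*√33))))*(-3) = (1 + I*√33/2 + 69*(-I*√33/33)/2)*(-3) = (1 + I*√33/2 - 23*I*√33/22)*(-3) = (1 - 6*I*√33/11)*(-3) = -3 + 18*I*√33/11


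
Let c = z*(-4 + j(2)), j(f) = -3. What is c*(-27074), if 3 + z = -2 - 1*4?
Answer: -1705662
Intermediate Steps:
z = -9 (z = -3 + (-2 - 1*4) = -3 + (-2 - 4) = -3 - 6 = -9)
c = 63 (c = -9*(-4 - 3) = -9*(-7) = 63)
c*(-27074) = 63*(-27074) = -1705662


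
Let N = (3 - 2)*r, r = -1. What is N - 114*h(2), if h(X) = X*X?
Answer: -457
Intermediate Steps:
h(X) = X²
N = -1 (N = (3 - 2)*(-1) = 1*(-1) = -1)
N - 114*h(2) = -1 - 114*2² = -1 - 114*4 = -1 - 456 = -457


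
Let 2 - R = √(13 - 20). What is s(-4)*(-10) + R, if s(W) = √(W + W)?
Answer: 2 - I*√7 - 20*I*√2 ≈ 2.0 - 30.93*I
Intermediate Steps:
R = 2 - I*√7 (R = 2 - √(13 - 20) = 2 - √(-7) = 2 - I*√7 ≈ 2.0 - 2.6458*I)
s(W) = √2*√W (s(W) = √(2*W) = √2*√W)
s(-4)*(-10) + R = (√2*√(-4))*(-10) + (2 - I*√7) = (√2*(2*I))*(-10) + (2 - I*√7) = (2*I*√2)*(-10) + (2 - I*√7) = -20*I*√2 + (2 - I*√7) = 2 - I*√7 - 20*I*√2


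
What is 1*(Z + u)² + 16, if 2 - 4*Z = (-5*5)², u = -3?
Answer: 403481/16 ≈ 25218.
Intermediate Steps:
Z = -623/4 (Z = ½ - (-5*5)²/4 = ½ - ¼*(-25)² = ½ - ¼*625 = ½ - 625/4 = -623/4 ≈ -155.75)
1*(Z + u)² + 16 = 1*(-623/4 - 3)² + 16 = 1*(-635/4)² + 16 = 1*(403225/16) + 16 = 403225/16 + 16 = 403481/16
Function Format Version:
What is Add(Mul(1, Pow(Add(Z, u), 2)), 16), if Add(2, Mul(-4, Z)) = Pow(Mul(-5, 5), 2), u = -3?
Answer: Rational(403481, 16) ≈ 25218.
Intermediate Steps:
Z = Rational(-623, 4) (Z = Add(Rational(1, 2), Mul(Rational(-1, 4), Pow(Mul(-5, 5), 2))) = Add(Rational(1, 2), Mul(Rational(-1, 4), Pow(-25, 2))) = Add(Rational(1, 2), Mul(Rational(-1, 4), 625)) = Add(Rational(1, 2), Rational(-625, 4)) = Rational(-623, 4) ≈ -155.75)
Add(Mul(1, Pow(Add(Z, u), 2)), 16) = Add(Mul(1, Pow(Add(Rational(-623, 4), -3), 2)), 16) = Add(Mul(1, Pow(Rational(-635, 4), 2)), 16) = Add(Mul(1, Rational(403225, 16)), 16) = Add(Rational(403225, 16), 16) = Rational(403481, 16)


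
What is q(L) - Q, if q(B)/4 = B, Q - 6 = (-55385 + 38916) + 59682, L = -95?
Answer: -43599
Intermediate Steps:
Q = 43219 (Q = 6 + ((-55385 + 38916) + 59682) = 6 + (-16469 + 59682) = 6 + 43213 = 43219)
q(B) = 4*B
q(L) - Q = 4*(-95) - 1*43219 = -380 - 43219 = -43599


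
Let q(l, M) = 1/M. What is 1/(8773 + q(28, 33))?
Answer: 33/289510 ≈ 0.00011399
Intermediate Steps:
1/(8773 + q(28, 33)) = 1/(8773 + 1/33) = 1/(289510/33) = 33/289510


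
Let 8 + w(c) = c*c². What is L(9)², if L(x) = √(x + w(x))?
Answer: 730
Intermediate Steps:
w(c) = -8 + c³ (w(c) = -8 + c*c² = -8 + c³)
L(x) = √(-8 + x + x³) (L(x) = √(x + (-8 + x³)) = √(-8 + x + x³))
L(9)² = (√(-8 + 9 + 9³))² = (√(-8 + 9 + 729))² = (√730)² = 730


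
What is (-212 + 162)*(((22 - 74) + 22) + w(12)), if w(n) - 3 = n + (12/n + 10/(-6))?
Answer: 2350/3 ≈ 783.33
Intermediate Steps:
w(n) = 4/3 + n + 12/n (w(n) = 3 + (n + (12/n + 10/(-6))) = 3 + (n + (12/n + 10*(-⅙))) = 3 + (n + (12/n - 5/3)) = 3 + (n + (-5/3 + 12/n)) = 3 + (-5/3 + n + 12/n) = 4/3 + n + 12/n)
(-212 + 162)*(((22 - 74) + 22) + w(12)) = (-212 + 162)*(((22 - 74) + 22) + (4/3 + 12 + 12/12)) = -50*((-52 + 22) + (4/3 + 12 + 12*(1/12))) = -50*(-30 + (4/3 + 12 + 1)) = -50*(-30 + 43/3) = -50*(-47/3) = 2350/3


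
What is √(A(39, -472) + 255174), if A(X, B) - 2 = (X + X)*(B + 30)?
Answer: 10*√2207 ≈ 469.79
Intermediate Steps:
A(X, B) = 2 + 2*X*(30 + B) (A(X, B) = 2 + (X + X)*(B + 30) = 2 + (2*X)*(30 + B) = 2 + 2*X*(30 + B))
√(A(39, -472) + 255174) = √((2 + 60*39 + 2*(-472)*39) + 255174) = √((2 + 2340 - 36816) + 255174) = √(-34474 + 255174) = √220700 = 10*√2207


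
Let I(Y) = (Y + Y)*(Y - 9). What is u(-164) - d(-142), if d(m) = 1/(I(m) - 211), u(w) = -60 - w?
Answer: 4437991/42673 ≈ 104.00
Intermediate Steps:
I(Y) = 2*Y*(-9 + Y) (I(Y) = (2*Y)*(-9 + Y) = 2*Y*(-9 + Y))
d(m) = 1/(-211 + 2*m*(-9 + m)) (d(m) = 1/(2*m*(-9 + m) - 211) = 1/(-211 + 2*m*(-9 + m)))
u(-164) - d(-142) = (-60 - 1*(-164)) - 1/(-211 + 2*(-142)*(-9 - 142)) = (-60 + 164) - 1/(-211 + 2*(-142)*(-151)) = 104 - 1/(-211 + 42884) = 104 - 1/42673 = 4437991/42673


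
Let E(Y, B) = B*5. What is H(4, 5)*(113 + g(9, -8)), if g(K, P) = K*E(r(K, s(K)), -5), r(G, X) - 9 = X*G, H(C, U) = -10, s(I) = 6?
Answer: 1120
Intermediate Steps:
r(G, X) = 9 + G*X (r(G, X) = 9 + X*G = 9 + G*X)
E(Y, B) = 5*B
g(K, P) = -25*K (g(K, P) = K*(5*(-5)) = K*(-25) = -25*K)
H(4, 5)*(113 + g(9, -8)) = -10*(113 - 25*9) = -10*(113 - 225) = -10*(-112) = 1120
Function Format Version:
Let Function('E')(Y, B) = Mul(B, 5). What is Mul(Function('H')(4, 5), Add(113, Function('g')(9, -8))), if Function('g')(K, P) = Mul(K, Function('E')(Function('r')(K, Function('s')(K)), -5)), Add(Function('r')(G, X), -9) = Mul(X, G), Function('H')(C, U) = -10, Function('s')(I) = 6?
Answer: 1120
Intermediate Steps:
Function('r')(G, X) = Add(9, Mul(G, X)) (Function('r')(G, X) = Add(9, Mul(X, G)) = Add(9, Mul(G, X)))
Function('E')(Y, B) = Mul(5, B)
Function('g')(K, P) = Mul(-25, K) (Function('g')(K, P) = Mul(K, Mul(5, -5)) = Mul(K, -25) = Mul(-25, K))
Mul(Function('H')(4, 5), Add(113, Function('g')(9, -8))) = Mul(-10, Add(113, Mul(-25, 9))) = Mul(-10, Add(113, -225)) = Mul(-10, -112) = 1120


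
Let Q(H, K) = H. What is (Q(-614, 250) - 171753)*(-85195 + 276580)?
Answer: -32988458295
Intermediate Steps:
(Q(-614, 250) - 171753)*(-85195 + 276580) = (-614 - 171753)*(-85195 + 276580) = -172367*191385 = -32988458295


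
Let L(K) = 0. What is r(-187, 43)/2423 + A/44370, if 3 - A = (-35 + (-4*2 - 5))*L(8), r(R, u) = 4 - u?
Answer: -574387/35836170 ≈ -0.016028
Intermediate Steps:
A = 3 (A = 3 - (-35 + (-4*2 - 5))*0 = 3 - (-35 + (-8 - 5))*0 = 3 - (-35 - 13)*0 = 3 - (-48)*0 = 3 - 1*0 = 3 + 0 = 3)
r(-187, 43)/2423 + A/44370 = (4 - 1*43)/2423 + 3/44370 = (4 - 43)*(1/2423) + 3*(1/44370) = -39*1/2423 + 1/14790 = -39/2423 + 1/14790 = -574387/35836170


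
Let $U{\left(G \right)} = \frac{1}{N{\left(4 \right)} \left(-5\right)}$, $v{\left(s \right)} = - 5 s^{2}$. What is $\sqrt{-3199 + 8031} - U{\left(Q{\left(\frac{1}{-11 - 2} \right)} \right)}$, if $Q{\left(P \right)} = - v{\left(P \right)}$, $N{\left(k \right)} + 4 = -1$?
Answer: $- \frac{1}{25} + 4 \sqrt{302} \approx 69.473$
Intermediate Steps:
$N{\left(k \right)} = -5$ ($N{\left(k \right)} = -4 - 1 = -5$)
$Q{\left(P \right)} = 5 P^{2}$ ($Q{\left(P \right)} = - \left(-5\right) P^{2} = 5 P^{2}$)
$U{\left(G \right)} = \frac{1}{25}$ ($U{\left(G \right)} = \frac{1}{\left(-5\right) \left(-5\right)} = \frac{1}{25}$)
$\sqrt{-3199 + 8031} - U{\left(Q{\left(\frac{1}{-11 - 2} \right)} \right)} = \sqrt{-3199 + 8031} - \frac{1}{25} = \sqrt{4832} - \frac{1}{25} = 4 \sqrt{302} - \frac{1}{25} = - \frac{1}{25} + 4 \sqrt{302}$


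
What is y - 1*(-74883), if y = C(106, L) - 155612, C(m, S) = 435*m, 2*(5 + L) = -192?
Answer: -34619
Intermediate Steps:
L = -101 (L = -5 + (½)*(-192) = -5 - 96 = -101)
y = -109502 (y = 435*106 - 155612 = 46110 - 155612 = -109502)
y - 1*(-74883) = -109502 - 1*(-74883) = -109502 + 74883 = -34619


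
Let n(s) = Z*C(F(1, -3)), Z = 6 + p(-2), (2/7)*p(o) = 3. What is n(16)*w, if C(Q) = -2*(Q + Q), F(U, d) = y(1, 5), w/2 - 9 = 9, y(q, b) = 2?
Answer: -4752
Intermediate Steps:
p(o) = 21/2 (p(o) = (7/2)*3 = 21/2)
w = 36 (w = 18 + 2*9 = 18 + 18 = 36)
F(U, d) = 2
C(Q) = -4*Q
Z = 33/2 (Z = 6 + 21/2 = 33/2 ≈ 16.500)
n(s) = -132 (n(s) = 33*(-4*2)/2 = (33/2)*(-8) = -132)
n(16)*w = -132*36 = -4752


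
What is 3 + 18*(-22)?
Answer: -393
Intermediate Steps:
3 + 18*(-22) = 3 - 396 = -393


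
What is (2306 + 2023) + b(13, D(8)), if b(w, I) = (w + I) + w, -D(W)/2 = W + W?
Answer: 4323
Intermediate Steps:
D(W) = -4*W (D(W) = -2*(W + W) = -4*W)
b(w, I) = I + 2*w (b(w, I) = (I + w) + w = I + 2*w)
(2306 + 2023) + b(13, D(8)) = (2306 + 2023) + (-4*8 + 2*13) = 4329 + (-32 + 26) = 4329 - 6 = 4323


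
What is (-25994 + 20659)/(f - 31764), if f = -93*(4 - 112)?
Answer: 1067/4344 ≈ 0.24563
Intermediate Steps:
f = 10044 (f = -93*(-108) = 10044)
(-25994 + 20659)/(f - 31764) = (-25994 + 20659)/(10044 - 31764) = -5335/(-21720) = -5335*(-1/21720) = 1067/4344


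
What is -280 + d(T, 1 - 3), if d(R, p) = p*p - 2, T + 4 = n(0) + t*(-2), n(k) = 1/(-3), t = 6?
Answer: -278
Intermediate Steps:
n(k) = -⅓
T = -49/3 (T = -4 + (-⅓ + 6*(-2)) = -4 + (-⅓ - 12) = -4 - 37/3 = -49/3 ≈ -16.333)
d(R, p) = -2 + p² (d(R, p) = p² - 2 = -2 + p²)
-280 + d(T, 1 - 3) = -280 + (-2 + (1 - 3)²) = -280 + (-2 + (-2)²) = -280 + (-2 + 4) = -280 + 2 = -278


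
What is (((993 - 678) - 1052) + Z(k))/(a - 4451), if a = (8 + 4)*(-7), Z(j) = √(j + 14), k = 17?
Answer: 737/4535 - √31/4535 ≈ 0.16129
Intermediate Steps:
Z(j) = √(14 + j)
a = -84 (a = 12*(-7) = -84)
(((993 - 678) - 1052) + Z(k))/(a - 4451) = (((993 - 678) - 1052) + √(14 + 17))/(-84 - 4451) = ((315 - 1052) + √31)/(-4535) = (-737 + √31)*(-1/4535) = 737/4535 - √31/4535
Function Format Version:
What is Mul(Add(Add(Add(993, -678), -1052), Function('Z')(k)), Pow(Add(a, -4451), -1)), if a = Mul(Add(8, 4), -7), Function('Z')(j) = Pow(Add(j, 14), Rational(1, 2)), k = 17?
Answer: Add(Rational(737, 4535), Mul(Rational(-1, 4535), Pow(31, Rational(1, 2)))) ≈ 0.16129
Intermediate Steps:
Function('Z')(j) = Pow(Add(14, j), Rational(1, 2))
a = -84 (a = Mul(12, -7) = -84)
Mul(Add(Add(Add(993, -678), -1052), Function('Z')(k)), Pow(Add(a, -4451), -1)) = Mul(Add(Add(Add(993, -678), -1052), Pow(Add(14, 17), Rational(1, 2))), Pow(Add(-84, -4451), -1)) = Mul(Add(Add(315, -1052), Pow(31, Rational(1, 2))), Pow(-4535, -1)) = Mul(Add(-737, Pow(31, Rational(1, 2))), Rational(-1, 4535)) = Add(Rational(737, 4535), Mul(Rational(-1, 4535), Pow(31, Rational(1, 2))))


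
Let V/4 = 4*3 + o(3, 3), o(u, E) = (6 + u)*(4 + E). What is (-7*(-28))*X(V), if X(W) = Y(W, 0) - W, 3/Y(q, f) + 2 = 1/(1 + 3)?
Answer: -59136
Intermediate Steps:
Y(q, f) = -12/7 (Y(q, f) = 3/(-2 + 1/(1 + 3)) = 3/(-2 + 1/4) = 3/(-2 + ¼) = 3/(-7/4) = 3*(-4/7) = -12/7)
o(u, E) = (4 + E)*(6 + u)
V = 300 (V = 4*(4*3 + (24 + 4*3 + 6*3 + 3*3)) = 4*(12 + (24 + 12 + 18 + 9)) = 4*(12 + 63) = 4*75 = 300)
X(W) = -12/7 - W
(-7*(-28))*X(V) = (-7*(-28))*(-12/7 - 1*300) = 196*(-12/7 - 300) = 196*(-2112/7) = -59136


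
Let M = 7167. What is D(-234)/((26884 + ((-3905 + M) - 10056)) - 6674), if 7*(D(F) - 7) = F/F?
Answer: 25/46956 ≈ 0.00053241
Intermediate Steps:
D(F) = 50/7 (D(F) = 7 + (F/F)/7 = 7 + (⅐)*1 = 7 + ⅐ = 50/7)
D(-234)/((26884 + ((-3905 + M) - 10056)) - 6674) = 50/(7*((26884 + ((-3905 + 7167) - 10056)) - 6674)) = 50/(7*((26884 + (3262 - 10056)) - 6674)) = 50/(7*((26884 - 6794) - 6674)) = 50/(7*(20090 - 6674)) = (50/7)/13416 = (50/7)*(1/13416) = 25/46956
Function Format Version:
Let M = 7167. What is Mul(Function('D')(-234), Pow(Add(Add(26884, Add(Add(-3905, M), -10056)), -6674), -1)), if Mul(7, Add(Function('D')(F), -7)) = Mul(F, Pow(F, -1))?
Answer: Rational(25, 46956) ≈ 0.00053241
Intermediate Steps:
Function('D')(F) = Rational(50, 7) (Function('D')(F) = Add(7, Mul(Rational(1, 7), Mul(F, Pow(F, -1)))) = Add(7, Mul(Rational(1, 7), 1)) = Add(7, Rational(1, 7)) = Rational(50, 7))
Mul(Function('D')(-234), Pow(Add(Add(26884, Add(Add(-3905, M), -10056)), -6674), -1)) = Mul(Rational(50, 7), Pow(Add(Add(26884, Add(Add(-3905, 7167), -10056)), -6674), -1)) = Mul(Rational(50, 7), Pow(Add(Add(26884, Add(3262, -10056)), -6674), -1)) = Mul(Rational(50, 7), Pow(Add(Add(26884, -6794), -6674), -1)) = Mul(Rational(50, 7), Pow(Add(20090, -6674), -1)) = Mul(Rational(50, 7), Pow(13416, -1)) = Mul(Rational(50, 7), Rational(1, 13416)) = Rational(25, 46956)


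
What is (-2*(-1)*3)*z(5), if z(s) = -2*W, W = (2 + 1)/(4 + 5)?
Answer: -4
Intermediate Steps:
W = ⅓ (W = 3/9 = 3*(⅑) = ⅓ ≈ 0.33333)
z(s) = -⅔ (z(s) = -2*⅓ = -⅔)
(-2*(-1)*3)*z(5) = (-2*(-1)*3)*(-⅔) = (2*3)*(-⅔) = 6*(-⅔) = -4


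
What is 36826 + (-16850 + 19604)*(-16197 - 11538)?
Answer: -76345364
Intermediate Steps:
36826 + (-16850 + 19604)*(-16197 - 11538) = 36826 + 2754*(-27735) = 36826 - 76382190 = -76345364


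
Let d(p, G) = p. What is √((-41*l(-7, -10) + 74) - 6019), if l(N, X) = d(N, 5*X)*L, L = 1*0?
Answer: I*√5945 ≈ 77.104*I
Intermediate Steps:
L = 0
l(N, X) = 0 (l(N, X) = N*0 = 0)
√((-41*l(-7, -10) + 74) - 6019) = √((-41*0 + 74) - 6019) = √((0 + 74) - 6019) = √(74 - 6019) = √(-5945) = I*√5945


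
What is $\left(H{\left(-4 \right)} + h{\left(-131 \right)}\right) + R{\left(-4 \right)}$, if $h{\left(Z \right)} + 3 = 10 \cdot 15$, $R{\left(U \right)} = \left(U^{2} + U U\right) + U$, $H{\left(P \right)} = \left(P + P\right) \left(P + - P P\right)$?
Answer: $335$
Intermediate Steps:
$H{\left(P \right)} = 2 P \left(P - P^{2}\right)$
$R{\left(U \right)} = U + 2 U^{2}$ ($R{\left(U \right)} = \left(U^{2} + U^{2}\right) + U = 2 U^{2} + U = U + 2 U^{2}$)
$h{\left(Z \right)} = 147$ ($h{\left(Z \right)} = -3 + 10 \cdot 15 = -3 + 150 = 147$)
$\left(H{\left(-4 \right)} + h{\left(-131 \right)}\right) + R{\left(-4 \right)} = \left(2 \left(-4\right)^{2} \left(1 - -4\right) + 147\right) - 4 \left(1 + 2 \left(-4\right)\right) = \left(2 \cdot 16 \left(1 + 4\right) + 147\right) - 4 \left(1 - 8\right) = \left(2 \cdot 16 \cdot 5 + 147\right) - -28 = \left(160 + 147\right) + 28 = 307 + 28 = 335$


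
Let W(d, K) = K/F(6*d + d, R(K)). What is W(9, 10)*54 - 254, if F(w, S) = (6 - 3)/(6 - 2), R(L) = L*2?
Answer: 466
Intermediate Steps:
R(L) = 2*L
F(w, S) = 3/4
W(d, K) = 4*K/3 (W(d, K) = K/(3/4) = K*(4/3) = 4*K/3)
W(9, 10)*54 - 254 = ((4/3)*10)*54 - 254 = (40/3)*54 - 254 = 720 - 254 = 466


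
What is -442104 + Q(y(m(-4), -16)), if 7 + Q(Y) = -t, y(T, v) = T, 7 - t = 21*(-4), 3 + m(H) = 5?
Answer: -442202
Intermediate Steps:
m(H) = 2 (m(H) = -3 + 5 = 2)
t = 91 (t = 7 - 21*(-4) = 7 - 1*(-84) = 7 + 84 = 91)
Q(Y) = -98 (Q(Y) = -7 - 1*91 = -7 - 91 = -98)
-442104 + Q(y(m(-4), -16)) = -442104 - 98 = -442202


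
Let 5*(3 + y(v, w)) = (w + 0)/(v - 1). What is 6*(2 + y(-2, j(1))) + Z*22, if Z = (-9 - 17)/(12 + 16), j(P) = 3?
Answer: -967/35 ≈ -27.629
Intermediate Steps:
y(v, w) = -3 + w/(5*(-1 + v)) (y(v, w) = -3 + ((w + 0)/(v - 1))/5 = -3 + (w/(-1 + v))/5 = -3 + w/(5*(-1 + v)))
Z = -13/14 (Z = -26/28 = -26*1/28 = -13/14 ≈ -0.92857)
6*(2 + y(-2, j(1))) + Z*22 = 6*(2 + (15 + 3 - 15*(-2))/(5*(-1 - 2))) - 13/14*22 = 6*(2 + (⅕)*(15 + 3 + 30)/(-3)) - 143/7 = 6*(2 + (⅕)*(-⅓)*48) - 143/7 = 6*(2 - 16/5) - 143/7 = 6*(-6/5) - 143/7 = -36/5 - 143/7 = -967/35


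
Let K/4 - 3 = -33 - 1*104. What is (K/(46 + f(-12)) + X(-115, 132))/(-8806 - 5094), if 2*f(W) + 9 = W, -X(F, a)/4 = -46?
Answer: -2998/246725 ≈ -0.012151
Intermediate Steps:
K = -536 (K = 12 + 4*(-33 - 1*104) = 12 + 4*(-33 - 104) = 12 + 4*(-137) = 12 - 548 = -536)
X(F, a) = 184 (X(F, a) = -4*(-46) = 184)
f(W) = -9/2 + W/2
(K/(46 + f(-12)) + X(-115, 132))/(-8806 - 5094) = (-536/(46 + (-9/2 + (1/2)*(-12))) + 184)/(-8806 - 5094) = (-536/(46 + (-9/2 - 6)) + 184)/(-13900) = (-536/(46 - 21/2) + 184)*(-1/13900) = (-536/71/2 + 184)*(-1/13900) = (-536*2/71 + 184)*(-1/13900) = (-1072/71 + 184)*(-1/13900) = (11992/71)*(-1/13900) = -2998/246725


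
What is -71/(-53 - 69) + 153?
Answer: 18737/122 ≈ 153.58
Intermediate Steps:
-71/(-53 - 69) + 153 = -71/(-122) + 153 = -1/122*(-71) + 153 = 71/122 + 153 = 18737/122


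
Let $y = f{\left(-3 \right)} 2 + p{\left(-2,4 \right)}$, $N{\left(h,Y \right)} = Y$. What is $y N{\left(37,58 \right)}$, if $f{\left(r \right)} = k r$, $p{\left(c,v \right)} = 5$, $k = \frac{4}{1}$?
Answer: $-1102$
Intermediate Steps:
$k = 4$ ($k = 4 \cdot 1 = 4$)
$f{\left(r \right)} = 4 r$
$y = -19$ ($y = 4 \left(-3\right) 2 + 5 = \left(-12\right) 2 + 5 = -24 + 5 = -19$)
$y N{\left(37,58 \right)} = \left(-19\right) 58 = -1102$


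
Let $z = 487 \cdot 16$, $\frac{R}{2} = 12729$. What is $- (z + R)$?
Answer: $-33250$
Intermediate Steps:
$R = 25458$ ($R = 2 \cdot 12729 = 25458$)
$z = 7792$
$- (z + R) = - (7792 + 25458) = \left(-1\right) 33250 = -33250$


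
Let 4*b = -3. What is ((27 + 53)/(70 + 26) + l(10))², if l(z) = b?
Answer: 1/144 ≈ 0.0069444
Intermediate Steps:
b = -¾ (b = (¼)*(-3) = -¾ ≈ -0.75000)
l(z) = -¾
((27 + 53)/(70 + 26) + l(10))² = ((27 + 53)/(70 + 26) - ¾)² = (80/96 - ¾)² = (80*(1/96) - ¾)² = (⅚ - ¾)² = (1/12)² = 1/144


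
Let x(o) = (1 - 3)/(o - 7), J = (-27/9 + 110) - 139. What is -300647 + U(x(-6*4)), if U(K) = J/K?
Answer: -301143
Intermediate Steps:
J = -32 (J = (-27*1/9 + 110) - 139 = (-3 + 110) - 139 = 107 - 139 = -32)
x(o) = -2/(-7 + o)
U(K) = -32/K
-300647 + U(x(-6*4)) = -300647 - 32/((-2/(-7 - 6*4))) = -300647 - 32/((-2/(-7 - 24))) = -300647 - 32/((-2/(-31))) = -300647 - 32/((-2*(-1/31))) = -300647 - 32/2/31 = -300647 - 32*31/2 = -300647 - 496 = -301143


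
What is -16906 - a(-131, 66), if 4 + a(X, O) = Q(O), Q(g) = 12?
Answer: -16914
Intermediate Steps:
a(X, O) = 8 (a(X, O) = -4 + 12 = 8)
-16906 - a(-131, 66) = -16906 - 1*8 = -16906 - 8 = -16914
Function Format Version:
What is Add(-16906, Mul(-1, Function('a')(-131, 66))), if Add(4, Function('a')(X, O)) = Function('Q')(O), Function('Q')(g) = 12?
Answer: -16914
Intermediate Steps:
Function('a')(X, O) = 8 (Function('a')(X, O) = Add(-4, 12) = 8)
Add(-16906, Mul(-1, Function('a')(-131, 66))) = Add(-16906, Mul(-1, 8)) = Add(-16906, -8) = -16914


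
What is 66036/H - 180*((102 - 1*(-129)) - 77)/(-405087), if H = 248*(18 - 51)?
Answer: -736762907/92089778 ≈ -8.0005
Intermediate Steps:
H = -8184 (H = 248*(-33) = -8184)
66036/H - 180*((102 - 1*(-129)) - 77)/(-405087) = 66036/(-8184) - 180*((102 - 1*(-129)) - 77)/(-405087) = 66036*(-1/8184) - 180*((102 + 129) - 77)*(-1/405087) = -5503/682 - 180*(231 - 77)*(-1/405087) = -5503/682 - 180*154*(-1/405087) = -5503/682 - 27720*(-1/405087) = -5503/682 + 9240/135029 = -736762907/92089778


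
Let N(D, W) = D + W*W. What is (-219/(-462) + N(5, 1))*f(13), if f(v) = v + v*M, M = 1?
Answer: 12961/77 ≈ 168.32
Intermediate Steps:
N(D, W) = D + W²
f(v) = 2*v (f(v) = v + v*1 = v + v = 2*v)
(-219/(-462) + N(5, 1))*f(13) = (-219/(-462) + (5 + 1²))*(2*13) = (-219*(-1/462) + (5 + 1))*26 = (73/154 + 6)*26 = (997/154)*26 = 12961/77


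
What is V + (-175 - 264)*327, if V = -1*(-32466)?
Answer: -111087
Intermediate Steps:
V = 32466
V + (-175 - 264)*327 = 32466 + (-175 - 264)*327 = 32466 - 439*327 = 32466 - 143553 = -111087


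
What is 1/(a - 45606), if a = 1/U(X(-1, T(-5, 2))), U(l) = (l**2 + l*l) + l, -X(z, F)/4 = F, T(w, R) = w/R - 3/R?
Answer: -528/24079967 ≈ -2.1927e-5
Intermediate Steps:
T(w, R) = -3/R + w/R
X(z, F) = -4*F
U(l) = l + 2*l**2 (U(l) = (l**2 + l**2) + l = 2*l**2 + l = l + 2*l**2)
a = 1/528 (a = 1/((-4*(-3 - 5)/2)*(1 + 2*(-4*(-3 - 5)/2))) = 1/((-2*(-8))*(1 + 2*(-2*(-8)))) = 1/((-4*(-4))*(1 + 2*(-4*(-4)))) = 1/(16*(1 + 2*16)) = 1/(16*(1 + 32)) = 1/(16*33) = 1/528 ≈ 0.0018939)
1/(a - 45606) = 1/(1/528 - 45606) = 1/(-24079967/528) = -528/24079967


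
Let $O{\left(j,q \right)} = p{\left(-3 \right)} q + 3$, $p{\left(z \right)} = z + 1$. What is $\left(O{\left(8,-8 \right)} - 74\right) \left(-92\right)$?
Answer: $5060$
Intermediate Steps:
$p{\left(z \right)} = 1 + z$
$O{\left(j,q \right)} = 3 - 2 q$ ($O{\left(j,q \right)} = \left(1 - 3\right) q + 3 = - 2 q + 3 = 3 - 2 q$)
$\left(O{\left(8,-8 \right)} - 74\right) \left(-92\right) = \left(\left(3 - -16\right) - 74\right) \left(-92\right) = \left(\left(3 + 16\right) - 74\right) \left(-92\right) = \left(19 - 74\right) \left(-92\right) = \left(-55\right) \left(-92\right) = 5060$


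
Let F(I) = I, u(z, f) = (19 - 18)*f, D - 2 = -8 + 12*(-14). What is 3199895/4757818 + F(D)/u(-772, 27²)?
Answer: 501621041/1156149774 ≈ 0.43387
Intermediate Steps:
D = -174 (D = 2 + (-8 + 12*(-14)) = 2 + (-8 - 168) = 2 - 176 = -174)
u(z, f) = f (u(z, f) = 1*f = f)
3199895/4757818 + F(D)/u(-772, 27²) = 3199895/4757818 - 174/(27²) = 3199895*(1/4757818) - 174/729 = 3199895/4757818 - 174*1/729 = 3199895/4757818 - 58/243 = 501621041/1156149774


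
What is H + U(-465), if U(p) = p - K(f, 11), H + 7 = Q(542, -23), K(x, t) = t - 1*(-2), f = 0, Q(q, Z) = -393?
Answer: -878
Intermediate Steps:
K(x, t) = 2 + t (K(x, t) = t + 2 = 2 + t)
H = -400 (H = -7 - 393 = -400)
U(p) = -13 + p (U(p) = p - (2 + 11) = p - 1*13 = p - 13 = -13 + p)
H + U(-465) = -400 + (-13 - 465) = -400 - 478 = -878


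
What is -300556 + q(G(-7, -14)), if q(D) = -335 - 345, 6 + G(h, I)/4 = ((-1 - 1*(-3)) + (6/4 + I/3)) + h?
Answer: -301236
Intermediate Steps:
G(h, I) = -10 + 4*h + 4*I/3 (G(h, I) = -24 + 4*(((-1 - 1*(-3)) + (6/4 + I/3)) + h) = -24 + 4*(((-1 + 3) + (6*(¼) + I*(⅓))) + h) = -24 + 4*((2 + (3/2 + I/3)) + h) = -24 + 4*((7/2 + I/3) + h) = -24 + 4*(7/2 + h + I/3) = -24 + (14 + 4*h + 4*I/3) = -10 + 4*h + 4*I/3)
q(D) = -680
-300556 + q(G(-7, -14)) = -300556 - 680 = -301236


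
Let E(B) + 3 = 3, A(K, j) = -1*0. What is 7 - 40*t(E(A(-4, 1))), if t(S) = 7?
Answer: -273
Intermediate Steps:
A(K, j) = 0
E(B) = 0 (E(B) = -3 + 3 = 0)
7 - 40*t(E(A(-4, 1))) = 7 - 40*7 = 7 - 280 = -273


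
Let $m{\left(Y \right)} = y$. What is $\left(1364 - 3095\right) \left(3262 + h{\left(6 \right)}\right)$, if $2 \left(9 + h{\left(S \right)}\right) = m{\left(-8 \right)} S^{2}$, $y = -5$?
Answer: $-5475153$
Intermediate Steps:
$m{\left(Y \right)} = -5$
$h{\left(S \right)} = -9 - \frac{5 S^{2}}{2}$ ($h{\left(S \right)} = -9 + \frac{\left(-5\right) S^{2}}{2} = -9 - \frac{5 S^{2}}{2}$)
$\left(1364 - 3095\right) \left(3262 + h{\left(6 \right)}\right) = \left(1364 - 3095\right) \left(3262 - \left(9 + \frac{5 \cdot 6^{2}}{2}\right)\right) = - 1731 \left(3262 - 99\right) = \left(-1731\right) 3163 = -5475153$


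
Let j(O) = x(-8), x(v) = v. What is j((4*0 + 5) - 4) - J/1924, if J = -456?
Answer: -3734/481 ≈ -7.7630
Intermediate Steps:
j(O) = -8
j((4*0 + 5) - 4) - J/1924 = -8 - (-456)/1924 = -8 - 1*(-114/481) = -8 + 114/481 = -3734/481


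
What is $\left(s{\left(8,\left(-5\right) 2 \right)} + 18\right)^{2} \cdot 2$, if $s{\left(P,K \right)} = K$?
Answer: $128$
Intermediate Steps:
$\left(s{\left(8,\left(-5\right) 2 \right)} + 18\right)^{2} \cdot 2 = \left(\left(-5\right) 2 + 18\right)^{2} \cdot 2 = \left(-10 + 18\right)^{2} \cdot 2 = 8^{2} \cdot 2 = 64 \cdot 2 = 128$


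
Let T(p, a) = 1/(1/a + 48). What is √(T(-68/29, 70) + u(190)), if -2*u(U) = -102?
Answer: √576347641/3361 ≈ 7.1429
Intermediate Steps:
u(U) = 51 (u(U) = -½*(-102) = 51)
T(p, a) = 1/(48 + 1/a)
√(T(-68/29, 70) + u(190)) = √(70/(1 + 48*70) + 51) = √(70/(1 + 3360) + 51) = √(70/3361 + 51) = √(171481/3361) = √576347641/3361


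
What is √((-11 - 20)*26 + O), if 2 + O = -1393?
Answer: I*√2201 ≈ 46.915*I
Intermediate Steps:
O = -1395 (O = -2 - 1393 = -1395)
√((-11 - 20)*26 + O) = √((-11 - 20)*26 - 1395) = √(-31*26 - 1395) = √(-806 - 1395) = √(-2201) = I*√2201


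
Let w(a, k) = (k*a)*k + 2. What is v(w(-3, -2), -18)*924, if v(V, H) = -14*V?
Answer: 129360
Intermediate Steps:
w(a, k) = 2 + a*k**2 (w(a, k) = (a*k)*k + 2 = a*k**2 + 2 = 2 + a*k**2)
v(w(-3, -2), -18)*924 = -14*(2 - 3*(-2)**2)*924 = -14*(2 - 3*4)*924 = -14*(2 - 12)*924 = -14*(-10)*924 = 140*924 = 129360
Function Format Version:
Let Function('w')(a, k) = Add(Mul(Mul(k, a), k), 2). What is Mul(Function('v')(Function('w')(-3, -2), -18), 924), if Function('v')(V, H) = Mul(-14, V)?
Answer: 129360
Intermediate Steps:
Function('w')(a, k) = Add(2, Mul(a, Pow(k, 2))) (Function('w')(a, k) = Add(Mul(Mul(a, k), k), 2) = Add(Mul(a, Pow(k, 2)), 2) = Add(2, Mul(a, Pow(k, 2))))
Mul(Function('v')(Function('w')(-3, -2), -18), 924) = Mul(Mul(-14, Add(2, Mul(-3, Pow(-2, 2)))), 924) = Mul(Mul(-14, Add(2, Mul(-3, 4))), 924) = Mul(Mul(-14, Add(2, -12)), 924) = Mul(Mul(-14, -10), 924) = Mul(140, 924) = 129360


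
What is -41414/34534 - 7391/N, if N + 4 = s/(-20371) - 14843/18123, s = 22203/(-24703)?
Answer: 166140105183813103243/108408976554335866 ≈ 1532.5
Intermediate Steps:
s = -22203/24703 (s = 22203*(-1/24703) = -22203/24703 ≈ -0.89880)
N = -6278390951198/1302849040857 (N = -4 + (-22203/24703/(-20371) - 14843/18123) = -4 + (-22203/24703*(-1/20371) - 14843*1/18123) = -4 + (22203/503224813 - 14843/18123) = -4 - 1066994787770/1302849040857 = -6278390951198/1302849040857 ≈ -4.8190)
-41414/34534 - 7391/N = -41414/34534 - 7391/(-6278390951198/1302849040857) = -41414*1/34534 - 7391*(-1302849040857/6278390951198) = -20707/17267 + 9629357260974087/6278390951198 = 166140105183813103243/108408976554335866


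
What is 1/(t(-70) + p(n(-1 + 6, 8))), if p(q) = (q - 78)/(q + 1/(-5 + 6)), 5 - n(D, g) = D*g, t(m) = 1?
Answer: 34/147 ≈ 0.23129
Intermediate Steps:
n(D, g) = 5 - D*g
p(q) = (-78 + q)/(1 + q) (p(q) = (-78 + q)/(q + 1/1) = (-78 + q)/(q + 1) = (-78 + q)/(1 + q))
1/(t(-70) + p(n(-1 + 6, 8))) = 1/(1 + (-78 + (5 - 1*(-1 + 6)*8))/(1 + (5 - 1*(-1 + 6)*8))) = 1/(1 + (-78 + (5 - 1*5*8))/(1 + (5 - 1*5*8))) = 1/(1 + (-78 + (5 - 40))/(1 + (5 - 40))) = 1/(1 + (-78 - 35)/(1 - 35)) = 1/(1 - 113/(-34)) = 1/(1 - 1/34*(-113)) = 1/(1 + 113/34) = 1/(147/34) = 34/147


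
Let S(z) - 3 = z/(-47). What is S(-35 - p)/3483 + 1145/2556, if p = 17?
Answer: 20881217/46491084 ≈ 0.44914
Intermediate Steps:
S(z) = 3 - z/47 (S(z) = 3 + z/(-47) = 3 + z*(-1/47) = 3 - z/47)
S(-35 - p)/3483 + 1145/2556 = (3 - (-35 - 1*17)/47)/3483 + 1145/2556 = (3 - (-35 - 17)/47)*(1/3483) + 1145*(1/2556) = (3 - 1/47*(-52))*(1/3483) + 1145/2556 = (3 + 52/47)*(1/3483) + 1145/2556 = (193/47)*(1/3483) + 1145/2556 = 193/163701 + 1145/2556 = 20881217/46491084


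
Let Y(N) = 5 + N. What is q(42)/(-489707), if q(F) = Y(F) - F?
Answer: -5/489707 ≈ -1.0210e-5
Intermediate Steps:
q(F) = 5 (q(F) = (5 + F) - F = 5)
q(42)/(-489707) = 5/(-489707) = 5*(-1/489707) = -5/489707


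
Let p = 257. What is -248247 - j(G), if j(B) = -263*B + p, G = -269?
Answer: -319251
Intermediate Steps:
j(B) = 257 - 263*B (j(B) = -263*B + 257 = 257 - 263*B)
-248247 - j(G) = -248247 - (257 - 263*(-269)) = -248247 - (257 + 70747) = -248247 - 1*71004 = -248247 - 71004 = -319251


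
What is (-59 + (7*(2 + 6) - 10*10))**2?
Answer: 10609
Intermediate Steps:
(-59 + (7*(2 + 6) - 10*10))**2 = (-59 + (7*8 - 100))**2 = (-59 + (56 - 100))**2 = (-59 - 44)**2 = (-103)**2 = 10609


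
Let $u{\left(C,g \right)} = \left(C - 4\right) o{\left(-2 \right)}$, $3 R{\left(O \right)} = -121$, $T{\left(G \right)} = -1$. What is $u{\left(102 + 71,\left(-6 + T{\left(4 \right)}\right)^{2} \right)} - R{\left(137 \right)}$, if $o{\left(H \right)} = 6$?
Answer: $\frac{3163}{3} \approx 1054.3$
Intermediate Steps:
$R{\left(O \right)} = - \frac{121}{3}$ ($R{\left(O \right)} = \frac{1}{3} \left(-121\right) = - \frac{121}{3}$)
$u{\left(C,g \right)} = -24 + 6 C$ ($u{\left(C,g \right)} = \left(C - 4\right) 6 = \left(-4 + C\right) 6 = -24 + 6 C$)
$u{\left(102 + 71,\left(-6 + T{\left(4 \right)}\right)^{2} \right)} - R{\left(137 \right)} = \left(-24 + 6 \left(102 + 71\right)\right) - - \frac{121}{3} = \left(-24 + 6 \cdot 173\right) + \frac{121}{3} = \left(-24 + 1038\right) + \frac{121}{3} = 1014 + \frac{121}{3} = \frac{3163}{3}$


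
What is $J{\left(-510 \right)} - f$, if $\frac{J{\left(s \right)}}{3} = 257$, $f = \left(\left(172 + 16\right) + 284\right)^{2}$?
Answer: $-222013$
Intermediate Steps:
$f = 222784$ ($f = \left(188 + 284\right)^{2} = 472^{2} = 222784$)
$J{\left(s \right)} = 771$ ($J{\left(s \right)} = 3 \cdot 257 = 771$)
$J{\left(-510 \right)} - f = 771 - 222784 = -222013$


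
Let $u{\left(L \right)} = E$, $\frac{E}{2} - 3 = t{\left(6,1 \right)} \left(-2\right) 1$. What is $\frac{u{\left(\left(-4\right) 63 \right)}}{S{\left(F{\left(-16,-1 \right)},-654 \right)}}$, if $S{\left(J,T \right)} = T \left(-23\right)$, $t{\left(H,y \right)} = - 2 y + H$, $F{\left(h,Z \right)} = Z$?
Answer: $- \frac{5}{7521} \approx -0.00066481$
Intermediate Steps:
$t{\left(H,y \right)} = H - 2 y$
$E = -10$ ($E = 6 + 2 \left(6 - 2\right) \left(-2\right) 1 = 6 + 2 \cdot 4 \left(-2\right) 1 = 6 + 2 \left(\left(-8\right) 1\right) = 6 + 2 \left(-8\right) = 6 - 16 = -10$)
$S{\left(J,T \right)} = - 23 T$
$u{\left(L \right)} = -10$
$\frac{u{\left(\left(-4\right) 63 \right)}}{S{\left(F{\left(-16,-1 \right)},-654 \right)}} = - \frac{10}{\left(-23\right) \left(-654\right)} = - \frac{10}{15042} = \left(-10\right) \frac{1}{15042} = - \frac{5}{7521}$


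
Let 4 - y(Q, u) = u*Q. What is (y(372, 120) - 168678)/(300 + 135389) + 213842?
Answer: 29015793824/135689 ≈ 2.1384e+5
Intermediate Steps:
y(Q, u) = 4 - Q*u (y(Q, u) = 4 - u*Q = 4 - Q*u)
(y(372, 120) - 168678)/(300 + 135389) + 213842 = ((4 - 1*372*120) - 168678)/(300 + 135389) + 213842 = ((4 - 44640) - 168678)/135689 + 213842 = (-44636 - 168678)*(1/135689) + 213842 = -213314*1/135689 + 213842 = -213314/135689 + 213842 = 29015793824/135689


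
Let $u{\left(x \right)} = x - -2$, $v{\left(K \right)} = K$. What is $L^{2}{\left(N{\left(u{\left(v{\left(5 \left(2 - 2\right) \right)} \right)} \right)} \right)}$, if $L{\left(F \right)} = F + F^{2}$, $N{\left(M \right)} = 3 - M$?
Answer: $4$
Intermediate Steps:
$u{\left(x \right)} = 2 + x$ ($u{\left(x \right)} = x + 2 = 2 + x$)
$L^{2}{\left(N{\left(u{\left(v{\left(5 \left(2 - 2\right) \right)} \right)} \right)} \right)} = \left(\left(3 - \left(2 + 5 \left(2 - 2\right)\right)\right) \left(1 + \left(3 - \left(2 + 5 \left(2 - 2\right)\right)\right)\right)\right)^{2} = \left(\left(3 - \left(2 + 5 \cdot 0\right)\right) \left(1 + \left(3 - \left(2 + 5 \cdot 0\right)\right)\right)\right)^{2} = \left(\left(3 - \left(2 + 0\right)\right) \left(1 + \left(3 - \left(2 + 0\right)\right)\right)\right)^{2} = \left(\left(3 - 2\right) \left(1 + \left(3 - 2\right)\right)\right)^{2} = \left(1 \left(1 + 1\right)\right)^{2} = \left(1 \cdot 2\right)^{2} = 2^{2} = 4$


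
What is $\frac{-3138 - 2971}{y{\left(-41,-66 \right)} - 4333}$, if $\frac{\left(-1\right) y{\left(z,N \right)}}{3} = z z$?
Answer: $\frac{6109}{9376} \approx 0.65156$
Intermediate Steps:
$y{\left(z,N \right)} = - 3 z^{2}$ ($y{\left(z,N \right)} = - 3 z z = - 3 z^{2}$)
$\frac{-3138 - 2971}{y{\left(-41,-66 \right)} - 4333} = \frac{-3138 - 2971}{- 3 \left(-41\right)^{2} - 4333} = - \frac{6109}{\left(-3\right) 1681 - 4333} = - \frac{6109}{-5043 - 4333} = - \frac{6109}{-9376} = \left(-6109\right) \left(- \frac{1}{9376}\right) = \frac{6109}{9376}$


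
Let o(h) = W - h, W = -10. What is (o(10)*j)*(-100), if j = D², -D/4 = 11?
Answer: 3872000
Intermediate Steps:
D = -44 (D = -4*11 = -44)
o(h) = -10 - h
j = 1936 (j = (-44)² = 1936)
(o(10)*j)*(-100) = ((-10 - 1*10)*1936)*(-100) = ((-10 - 10)*1936)*(-100) = -20*1936*(-100) = -38720*(-100) = 3872000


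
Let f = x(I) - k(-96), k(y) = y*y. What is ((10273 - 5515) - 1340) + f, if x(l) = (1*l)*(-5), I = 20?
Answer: -5898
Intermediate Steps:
k(y) = y²
x(l) = -5*l (x(l) = l*(-5) = -5*l)
f = -9316 (f = -5*20 - 1*(-96)² = -100 - 1*9216 = -100 - 9216 = -9316)
((10273 - 5515) - 1340) + f = ((10273 - 5515) - 1340) - 9316 = (4758 - 1340) - 9316 = 3418 - 9316 = -5898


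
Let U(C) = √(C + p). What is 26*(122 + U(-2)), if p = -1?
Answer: 3172 + 26*I*√3 ≈ 3172.0 + 45.033*I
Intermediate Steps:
U(C) = √(-1 + C) (U(C) = √(C - 1) = √(-1 + C))
26*(122 + U(-2)) = 26*(122 + √(-1 - 2)) = 26*(122 + √(-3)) = 26*(122 + I*√3) = 3172 + 26*I*√3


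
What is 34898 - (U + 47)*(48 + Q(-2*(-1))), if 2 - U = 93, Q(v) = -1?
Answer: 36966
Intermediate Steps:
U = -91 (U = 2 - 1*93 = 2 - 93 = -91)
34898 - (U + 47)*(48 + Q(-2*(-1))) = 34898 - (-91 + 47)*(48 - 1) = 34898 - (-44)*47 = 34898 - 1*(-2068) = 34898 + 2068 = 36966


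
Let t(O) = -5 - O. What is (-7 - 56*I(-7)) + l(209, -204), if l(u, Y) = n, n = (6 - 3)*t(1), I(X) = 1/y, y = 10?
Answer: -153/5 ≈ -30.600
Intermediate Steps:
I(X) = 1/10
n = -18 (n = (6 - 3)*(-5 - 1*1) = 3*(-5 - 1) = 3*(-6) = -18)
l(u, Y) = -18
(-7 - 56*I(-7)) + l(209, -204) = (-7 - 56*1/10) - 18 = (-7 - 28/5) - 18 = -63/5 - 18 = -153/5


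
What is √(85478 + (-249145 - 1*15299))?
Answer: I*√178966 ≈ 423.04*I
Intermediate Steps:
√(85478 + (-249145 - 1*15299)) = √(85478 + (-249145 - 15299)) = √(85478 - 264444) = √(-178966) = I*√178966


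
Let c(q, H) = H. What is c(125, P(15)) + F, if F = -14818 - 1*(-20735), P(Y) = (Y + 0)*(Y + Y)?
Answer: 6367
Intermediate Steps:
P(Y) = 2*Y² (P(Y) = Y*(2*Y) = 2*Y²)
F = 5917 (F = -14818 + 20735 = 5917)
c(125, P(15)) + F = 2*15² + 5917 = 2*225 + 5917 = 450 + 5917 = 6367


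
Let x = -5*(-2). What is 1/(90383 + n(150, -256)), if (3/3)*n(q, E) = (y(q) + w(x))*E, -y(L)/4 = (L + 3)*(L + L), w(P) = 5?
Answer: 1/47090703 ≈ 2.1236e-8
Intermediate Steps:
x = 10
y(L) = -8*L*(3 + L) (y(L) = -4*(L + 3)*(L + L) = -4*(3 + L)*2*L = -8*L*(3 + L))
n(q, E) = E*(5 - 8*q*(3 + q)) (n(q, E) = (-8*q*(3 + q) + 5)*E = (5 - 8*q*(3 + q))*E = E*(5 - 8*q*(3 + q)))
1/(90383 + n(150, -256)) = 1/(90383 - 1*(-256)*(-5 + 8*150*(3 + 150))) = 1/(90383 - 1*(-256)*(-5 + 8*150*153)) = 1/(90383 - 1*(-256)*(-5 + 183600)) = 1/(90383 - 1*(-256)*183595) = 1/(90383 + 47000320) = 1/47090703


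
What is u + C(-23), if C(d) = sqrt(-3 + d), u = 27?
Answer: 27 + I*sqrt(26) ≈ 27.0 + 5.099*I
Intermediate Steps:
u + C(-23) = 27 + sqrt(-3 - 23) = 27 + sqrt(-26) = 27 + I*sqrt(26)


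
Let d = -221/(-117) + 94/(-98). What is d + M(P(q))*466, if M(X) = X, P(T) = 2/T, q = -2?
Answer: -205096/441 ≈ -465.07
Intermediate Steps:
d = 410/441 (d = -221*(-1/117) + 94*(-1/98) = 17/9 - 47/49 = 410/441 ≈ 0.92971)
d + M(P(q))*466 = 410/441 + (2/(-2))*466 = 410/441 + (2*(-½))*466 = 410/441 - 1*466 = 410/441 - 466 = -205096/441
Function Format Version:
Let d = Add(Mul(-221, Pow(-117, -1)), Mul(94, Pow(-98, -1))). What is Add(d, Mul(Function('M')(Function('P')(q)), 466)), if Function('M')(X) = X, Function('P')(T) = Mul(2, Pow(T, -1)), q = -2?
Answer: Rational(-205096, 441) ≈ -465.07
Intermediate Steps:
d = Rational(410, 441) (d = Add(Mul(-221, Rational(-1, 117)), Mul(94, Rational(-1, 98))) = Add(Rational(17, 9), Rational(-47, 49)) = Rational(410, 441) ≈ 0.92971)
Add(d, Mul(Function('M')(Function('P')(q)), 466)) = Add(Rational(410, 441), Mul(Mul(2, Pow(-2, -1)), 466)) = Add(Rational(410, 441), Mul(Mul(2, Rational(-1, 2)), 466)) = Add(Rational(410, 441), Mul(-1, 466)) = Add(Rational(410, 441), -466) = Rational(-205096, 441)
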